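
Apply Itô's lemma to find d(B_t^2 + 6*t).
d(B_t^2 + 6*t) = (7) dt + (2*B_t) dB_t

Itô's formula for f(t, x): d f(t, B_t) = (f_t + (1/2) f_xx) dt + f_x dB_t. Compute partials of f(t, x) = 6*t + x^2:
  f_t(t,x)  = 6
  f_x(t,x)  = 2*x
  f_xx(t,x) = 2
Assemble drift = f_t + (1/2) f_xx = 7 and diffusion = f_x = 2*x. Substituting x = B_t:
  d(B_t^2 + 6*t) = (7) dt + (2*B_t) dB_t.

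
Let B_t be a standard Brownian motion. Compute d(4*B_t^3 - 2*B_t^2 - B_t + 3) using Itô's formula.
d(4*B_t^3 - 2*B_t^2 - B_t + 3) = (12*B_t - 2) dt + (12*B_t^2 - 4*B_t - 1) dB_t

Itô's formula for f(B_t) gives d f(B_t) = f'(B_t) dB_t + (1/2) f''(B_t) dt. Compute derivatives of f(x) = 4*x^3 - 2*x^2 - x + 3:
  f'(x)  = 12*x^2 - 4*x - 1
  f''(x) = 24*x - 4
Substitute x = B_t and multiply the f'' term by 1/2:
  drift     = (1/2) * (24*x - 4) evaluated at B_t = 12*B_t - 2
  diffusion = (12*x^2 - 4*x - 1) evaluated at B_t = 12*B_t^2 - 4*B_t - 1
Therefore d(4*B_t^3 - 2*B_t^2 - B_t + 3) = (12*B_t - 2) dt + (12*B_t^2 - 4*B_t - 1) dB_t.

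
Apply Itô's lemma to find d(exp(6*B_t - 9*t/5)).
d(exp(6*B_t - 9*t/5)) = (81*exp(6*B_t - 9*t/5)/5) dt + (6*exp(6*B_t - 9*t/5)) dB_t

Itô's formula for f(t, x): d f(t, B_t) = (f_t + (1/2) f_xx) dt + f_x dB_t. Compute partials of f(t, x) = exp(-9*t/5 + 6*x):
  f_t(t,x)  = -9*exp(-9*t/5 + 6*x)/5
  f_x(t,x)  = 6*exp(-9*t/5 + 6*x)
  f_xx(t,x) = 36*exp(-9*t/5 + 6*x)
Assemble drift = f_t + (1/2) f_xx = 81*exp(-9*t/5 + 6*x)/5 and diffusion = f_x = 6*exp(-9*t/5 + 6*x). Substituting x = B_t:
  d(exp(6*B_t - 9*t/5)) = (81*exp(6*B_t - 9*t/5)/5) dt + (6*exp(6*B_t - 9*t/5)) dB_t.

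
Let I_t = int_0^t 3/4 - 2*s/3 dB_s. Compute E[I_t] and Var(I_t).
E[I_t] = 0; Var(I_t) = t*(64*t^2 - 216*t + 243)/432

The Itô integral of a deterministic integrand f(s) has mean 0 because each increment f(s) * (B_{s+ds} - B_s) has mean 0. By the Itô isometry:
  Var( int_0^t f(s) dB_s ) = E[ (int_0^t f(s) dB_s)^2 ] = int_0^t f(s)^2 ds.
Here f(s) = 3/4 - 2*s/3, so f(s)^2 = (8*s - 9)^2/144. Integrate:
  int_0^t ((8*s - 9)^2/144) ds = t*(64*t^2 - 216*t + 243)/432.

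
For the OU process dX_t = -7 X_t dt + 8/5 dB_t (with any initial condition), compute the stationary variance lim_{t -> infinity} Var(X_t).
lim Var(X_t) = 32/175

The OU SDE dX = -theta X dt + sigma dB admits the integrating factor exp(theta t): d(exp(theta t) X_t) = sigma exp(theta t) dB_t. Integrating from 0 to t gives X_t = x_0 * exp(-theta t) + sigma * int_0^t exp(-theta (t-s)) dB_s for any initial x_0. The Itô integral has variance (by the Itô isometry) sigma^2 * int_0^t exp(-2 theta (t - s)) ds = sigma^2 * (1 - exp(-2 theta t)) / (2 theta), independent of x_0.
With theta = 7, sigma = 8/5:
  Var(X_t) = (8/5)^2 * (1 - exp(-2*7 t)) / (2 * 7) = 32/175 - 32*exp(-14*t)/175.
As t -> infinity, exp(-2*7 t) -> 0, so the stationary variance is sigma^2 / (2 theta) = 32/175.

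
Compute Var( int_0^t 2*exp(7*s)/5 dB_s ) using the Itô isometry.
Var = 2*exp(14*t)/175 - 2/175

The Itô integral of a deterministic integrand f(s) has mean 0 because each increment f(s) * (B_{s+ds} - B_s) has mean 0. By the Itô isometry:
  Var( int_0^t f(s) dB_s ) = E[ (int_0^t f(s) dB_s)^2 ] = int_0^t f(s)^2 ds.
Here f(s) = 2*exp(7*s)/5, so f(s)^2 = 4*exp(14*s)/25. Integrate:
  int_0^t (4*exp(14*s)/25) ds = 2*exp(14*t)/175 - 2/175.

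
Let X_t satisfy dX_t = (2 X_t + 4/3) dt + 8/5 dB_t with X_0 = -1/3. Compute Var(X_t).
Var(X_t) = 16*exp(4*t)/25 - 16/25

The variance V(t) = Var(X_t) satisfies V'(t) = 2 a V(t) + c^2 with V(0) = 0 (drift coefficient is linear in X, diffusion is constant). With a = 2, c = 8/5, the solution is
  V(t) = (c^2 / (2 a)) * (exp(2 a t) - 1)
       = ((8/5)^2 / (2*2)) * (exp(4 t) - 1)
       = 16*exp(4*t)/25 - 16/25.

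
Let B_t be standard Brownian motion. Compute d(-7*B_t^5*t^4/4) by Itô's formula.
d(-7*B_t^5*t^4/4) = (B_t^3*t^3*(-7*B_t^2 - 35*t/2)) dt + (-35*B_t^4*t^4/4) dB_t

Itô's formula for f(t, x): d f(t, B_t) = (f_t + (1/2) f_xx) dt + f_x dB_t. Compute partials of f(t, x) = -7*t^4*x^5/4:
  f_t(t,x)  = -7*t^3*x^5
  f_x(t,x)  = -35*t^4*x^4/4
  f_xx(t,x) = -35*t^4*x^3
Assemble drift = f_t + (1/2) f_xx = t^3*x^3*(-35*t/2 - 7*x^2) and diffusion = f_x = -35*t^4*x^4/4. Substituting x = B_t:
  d(-7*B_t^5*t^4/4) = (B_t^3*t^3*(-7*B_t^2 - 35*t/2)) dt + (-35*B_t^4*t^4/4) dB_t.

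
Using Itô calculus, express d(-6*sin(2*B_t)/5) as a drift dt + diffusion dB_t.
d(-6*sin(2*B_t)/5) = (12*sin(2*B_t)/5) dt + (-12*cos(2*B_t)/5) dB_t

Itô's formula for f(B_t) gives d f(B_t) = f'(B_t) dB_t + (1/2) f''(B_t) dt. Compute derivatives of f(x) = -6*sin(2*x)/5:
  f'(x)  = -12*cos(2*x)/5
  f''(x) = 24*sin(2*x)/5
Substitute x = B_t and multiply the f'' term by 1/2:
  drift     = (1/2) * (24*sin(2*x)/5) evaluated at B_t = 12*sin(2*B_t)/5
  diffusion = (-12*cos(2*x)/5) evaluated at B_t = -12*cos(2*B_t)/5
Therefore d(-6*sin(2*B_t)/5) = (12*sin(2*B_t)/5) dt + (-12*cos(2*B_t)/5) dB_t.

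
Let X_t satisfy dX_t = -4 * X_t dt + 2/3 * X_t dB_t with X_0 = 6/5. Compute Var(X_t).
Var(X_t) = (36*exp(4*t/9) - 36)*exp(-8*t)/25

For GBM dX = mu X dt + sigma X dB with X_0 = x_0, apply Itô to Y = log X: dY = (mu - sigma^2/2) dt + sigma dB, so Y_t = log(x_0) + (mu - sigma^2/2) t + sigma B_t and hence X_t = x_0 * exp((mu - sigma^2/2) t + sigma B_t).
With mu = -4, sigma = 2/3, x_0 = 6/5, this gives:
  X_t = 6/5 * exp((-38/9) * t + (2/3) * B_t).
Since sigma*B_t ~ Normal(0, sigma^2 t), E[exp(sigma*B_t)] = exp(sigma^2 t / 2); so E[X_t] = x_0 * exp((mu - sigma^2/2) t) * exp(sigma^2 t / 2) = x_0 * exp(mu t) = 6*exp(-4*t)/5.
Var(X_t) = E[X_t^2] - (E[X_t])^2 = x_0^2 * exp(2 mu t) * (exp(sigma^2 t) - 1) = (36*exp(4*t/9) - 36)*exp(-8*t)/25.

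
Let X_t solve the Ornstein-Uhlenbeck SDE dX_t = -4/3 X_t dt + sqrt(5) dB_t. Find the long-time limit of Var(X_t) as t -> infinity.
lim Var(X_t) = 15/8

The OU SDE dX = -theta X dt + sigma dB admits the integrating factor exp(theta t): d(exp(theta t) X_t) = sigma exp(theta t) dB_t. Integrating from 0 to t gives X_t = x_0 * exp(-theta t) + sigma * int_0^t exp(-theta (t-s)) dB_s for any initial x_0. The Itô integral has variance (by the Itô isometry) sigma^2 * int_0^t exp(-2 theta (t - s)) ds = sigma^2 * (1 - exp(-2 theta t)) / (2 theta), independent of x_0.
With theta = 4/3, sigma = sqrt(5):
  Var(X_t) = (sqrt(5))^2 * (1 - exp(-2*4/3 t)) / (2 * 4/3) = 15/8 - 15*exp(-8*t/3)/8.
As t -> infinity, exp(-2*4/3 t) -> 0, so the stationary variance is sigma^2 / (2 theta) = 15/8.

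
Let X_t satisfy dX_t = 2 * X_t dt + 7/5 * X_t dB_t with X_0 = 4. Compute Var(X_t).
Var(X_t) = 16*(exp(49*t/25) - 1)*exp(4*t)

For GBM dX = mu X dt + sigma X dB with X_0 = x_0, apply Itô to Y = log X: dY = (mu - sigma^2/2) dt + sigma dB, so Y_t = log(x_0) + (mu - sigma^2/2) t + sigma B_t and hence X_t = x_0 * exp((mu - sigma^2/2) t + sigma B_t).
With mu = 2, sigma = 7/5, x_0 = 4, this gives:
  X_t = 4 * exp((51/50) * t + (7/5) * B_t).
Since sigma*B_t ~ Normal(0, sigma^2 t), E[exp(sigma*B_t)] = exp(sigma^2 t / 2); so E[X_t] = x_0 * exp((mu - sigma^2/2) t) * exp(sigma^2 t / 2) = x_0 * exp(mu t) = 4*exp(2*t).
Var(X_t) = E[X_t^2] - (E[X_t])^2 = x_0^2 * exp(2 mu t) * (exp(sigma^2 t) - 1) = 16*(exp(49*t/25) - 1)*exp(4*t).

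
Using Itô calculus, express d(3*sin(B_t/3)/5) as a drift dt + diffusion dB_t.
d(3*sin(B_t/3)/5) = (-sin(B_t/3)/30) dt + (cos(B_t/3)/5) dB_t

Itô's formula for f(B_t) gives d f(B_t) = f'(B_t) dB_t + (1/2) f''(B_t) dt. Compute derivatives of f(x) = 3*sin(x/3)/5:
  f'(x)  = cos(x/3)/5
  f''(x) = -sin(x/3)/15
Substitute x = B_t and multiply the f'' term by 1/2:
  drift     = (1/2) * (-sin(x/3)/15) evaluated at B_t = -sin(B_t/3)/30
  diffusion = (cos(x/3)/5) evaluated at B_t = cos(B_t/3)/5
Therefore d(3*sin(B_t/3)/5) = (-sin(B_t/3)/30) dt + (cos(B_t/3)/5) dB_t.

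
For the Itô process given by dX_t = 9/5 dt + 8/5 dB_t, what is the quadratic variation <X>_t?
<X>_t = 64*t/25

For an Itô process dX_t = a(t) dt + b(t) dB_t, the quadratic variation is <X>_t = int_0^t b(s)^2 ds (the drift term does not contribute). Here b(s) = 8/5, so
  b(s)^2 = 64/25.
Integrating from 0 to t:
  <X>_t = int_0^t (64/25) ds = 64*t/25.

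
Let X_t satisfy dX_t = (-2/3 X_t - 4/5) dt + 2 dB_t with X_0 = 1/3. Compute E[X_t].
E[X_t] = -6/5 + 23*exp(-2*t/3)/15

Taking expectations and using E[dB_t] = 0, the mean m(t) = E[X_t] satisfies the ODE m'(t) = a m(t) + b with m(0) = x_0. With a = -2/3, b = -4/5, x_0 = 1/3, the solution is
  m(t) = x_0 * exp(a t) + (b/a) * (exp(a t) - 1)
       = (1/3) * exp((-2/3) t) + ((-4/5)/(-2/3)) * (exp((-2/3) t) - 1)
       = -6/5 + 23*exp(-2*t/3)/15.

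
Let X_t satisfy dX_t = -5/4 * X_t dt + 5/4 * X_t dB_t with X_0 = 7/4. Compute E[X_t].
E[X_t] = 7*exp(-5*t/4)/4

For GBM dX = mu X dt + sigma X dB with X_0 = x_0, apply Itô to Y = log X: dY = (mu - sigma^2/2) dt + sigma dB, so Y_t = log(x_0) + (mu - sigma^2/2) t + sigma B_t and hence X_t = x_0 * exp((mu - sigma^2/2) t + sigma B_t).
With mu = -5/4, sigma = 5/4, x_0 = 7/4, this gives:
  X_t = 7/4 * exp((-65/32) * t + (5/4) * B_t).
Since sigma*B_t ~ Normal(0, sigma^2 t), E[exp(sigma*B_t)] = exp(sigma^2 t / 2); so E[X_t] = x_0 * exp((mu - sigma^2/2) t) * exp(sigma^2 t / 2) = x_0 * exp(mu t) = 7*exp(-5*t/4)/4.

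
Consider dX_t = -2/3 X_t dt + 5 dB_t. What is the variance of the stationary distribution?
lim Var(X_t) = 75/4

The OU SDE dX = -theta X dt + sigma dB admits the integrating factor exp(theta t): d(exp(theta t) X_t) = sigma exp(theta t) dB_t. Integrating from 0 to t gives X_t = x_0 * exp(-theta t) + sigma * int_0^t exp(-theta (t-s)) dB_s for any initial x_0. The Itô integral has variance (by the Itô isometry) sigma^2 * int_0^t exp(-2 theta (t - s)) ds = sigma^2 * (1 - exp(-2 theta t)) / (2 theta), independent of x_0.
With theta = 2/3, sigma = 5:
  Var(X_t) = (5)^2 * (1 - exp(-2*2/3 t)) / (2 * 2/3) = 75/4 - 75*exp(-4*t/3)/4.
As t -> infinity, exp(-2*2/3 t) -> 0, so the stationary variance is sigma^2 / (2 theta) = 75/4.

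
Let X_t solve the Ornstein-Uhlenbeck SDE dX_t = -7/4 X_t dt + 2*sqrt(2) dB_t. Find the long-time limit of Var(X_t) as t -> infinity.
lim Var(X_t) = 16/7

The OU SDE dX = -theta X dt + sigma dB admits the integrating factor exp(theta t): d(exp(theta t) X_t) = sigma exp(theta t) dB_t. Integrating from 0 to t gives X_t = x_0 * exp(-theta t) + sigma * int_0^t exp(-theta (t-s)) dB_s for any initial x_0. The Itô integral has variance (by the Itô isometry) sigma^2 * int_0^t exp(-2 theta (t - s)) ds = sigma^2 * (1 - exp(-2 theta t)) / (2 theta), independent of x_0.
With theta = 7/4, sigma = 2*sqrt(2):
  Var(X_t) = (2*sqrt(2))^2 * (1 - exp(-2*7/4 t)) / (2 * 7/4) = 16/7 - 16*exp(-7*t/2)/7.
As t -> infinity, exp(-2*7/4 t) -> 0, so the stationary variance is sigma^2 / (2 theta) = 16/7.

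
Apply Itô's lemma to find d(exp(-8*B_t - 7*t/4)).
d(exp(-8*B_t - 7*t/4)) = (121*exp(-8*B_t - 7*t/4)/4) dt + (-8*exp(-8*B_t - 7*t/4)) dB_t

Itô's formula for f(t, x): d f(t, B_t) = (f_t + (1/2) f_xx) dt + f_x dB_t. Compute partials of f(t, x) = exp(-7*t/4 - 8*x):
  f_t(t,x)  = -7*exp(-7*t/4 - 8*x)/4
  f_x(t,x)  = -8*exp(-7*t/4 - 8*x)
  f_xx(t,x) = 64*exp(-7*t/4 - 8*x)
Assemble drift = f_t + (1/2) f_xx = 121*exp(-7*t/4 - 8*x)/4 and diffusion = f_x = -8*exp(-7*t/4 - 8*x). Substituting x = B_t:
  d(exp(-8*B_t - 7*t/4)) = (121*exp(-8*B_t - 7*t/4)/4) dt + (-8*exp(-8*B_t - 7*t/4)) dB_t.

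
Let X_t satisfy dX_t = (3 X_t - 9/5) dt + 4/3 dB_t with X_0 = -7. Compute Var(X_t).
Var(X_t) = 8*exp(6*t)/27 - 8/27

The variance V(t) = Var(X_t) satisfies V'(t) = 2 a V(t) + c^2 with V(0) = 0 (drift coefficient is linear in X, diffusion is constant). With a = 3, c = 4/3, the solution is
  V(t) = (c^2 / (2 a)) * (exp(2 a t) - 1)
       = ((4/3)^2 / (2*3)) * (exp(6 t) - 1)
       = 8*exp(6*t)/27 - 8/27.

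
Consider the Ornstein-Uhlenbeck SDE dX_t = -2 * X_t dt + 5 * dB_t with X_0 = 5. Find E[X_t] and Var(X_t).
E[X_t] = 5*exp(-2*t); Var(X_t) = 25/4 - 25*exp(-4*t)/4

The OU SDE dX = -theta X dt + sigma dB admits the integrating factor exp(theta t): d(exp(theta t) X_t) = sigma exp(theta t) dB_t. Integrating from 0 to t:
  X_t = x_0 * exp(-theta t) + sigma * int_0^t exp(-theta (t-s)) dB_s.
The Itô integral has mean 0 and (by the Itô isometry) variance sigma^2 * int_0^t exp(-2 theta (t - s)) ds = sigma^2 * (1 - exp(-2 theta t)) / (2 theta).
With theta = 2, sigma = 5, x_0 = 5:
  E[X_t] = 5 * exp(-2 t) = 5*exp(-2*t)
  Var(X_t) = (5)^2 * (1 - exp(-2*2 t)) / (2 * 2) = 25/4 - 25*exp(-4*t)/4.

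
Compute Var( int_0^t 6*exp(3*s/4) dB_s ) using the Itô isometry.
Var = 24*exp(3*t/2) - 24

The Itô integral of a deterministic integrand f(s) has mean 0 because each increment f(s) * (B_{s+ds} - B_s) has mean 0. By the Itô isometry:
  Var( int_0^t f(s) dB_s ) = E[ (int_0^t f(s) dB_s)^2 ] = int_0^t f(s)^2 ds.
Here f(s) = 6*exp(3*s/4), so f(s)^2 = 36*exp(3*s/2). Integrate:
  int_0^t (36*exp(3*s/2)) ds = 24*exp(3*t/2) - 24.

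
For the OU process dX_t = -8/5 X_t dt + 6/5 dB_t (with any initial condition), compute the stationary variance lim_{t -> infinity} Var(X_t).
lim Var(X_t) = 9/20

The OU SDE dX = -theta X dt + sigma dB admits the integrating factor exp(theta t): d(exp(theta t) X_t) = sigma exp(theta t) dB_t. Integrating from 0 to t gives X_t = x_0 * exp(-theta t) + sigma * int_0^t exp(-theta (t-s)) dB_s for any initial x_0. The Itô integral has variance (by the Itô isometry) sigma^2 * int_0^t exp(-2 theta (t - s)) ds = sigma^2 * (1 - exp(-2 theta t)) / (2 theta), independent of x_0.
With theta = 8/5, sigma = 6/5:
  Var(X_t) = (6/5)^2 * (1 - exp(-2*8/5 t)) / (2 * 8/5) = 9/20 - 9*exp(-16*t/5)/20.
As t -> infinity, exp(-2*8/5 t) -> 0, so the stationary variance is sigma^2 / (2 theta) = 9/20.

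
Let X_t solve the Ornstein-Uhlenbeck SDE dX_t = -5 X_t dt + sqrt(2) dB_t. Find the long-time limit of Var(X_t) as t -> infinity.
lim Var(X_t) = 1/5

The OU SDE dX = -theta X dt + sigma dB admits the integrating factor exp(theta t): d(exp(theta t) X_t) = sigma exp(theta t) dB_t. Integrating from 0 to t gives X_t = x_0 * exp(-theta t) + sigma * int_0^t exp(-theta (t-s)) dB_s for any initial x_0. The Itô integral has variance (by the Itô isometry) sigma^2 * int_0^t exp(-2 theta (t - s)) ds = sigma^2 * (1 - exp(-2 theta t)) / (2 theta), independent of x_0.
With theta = 5, sigma = sqrt(2):
  Var(X_t) = (sqrt(2))^2 * (1 - exp(-2*5 t)) / (2 * 5) = 1/5 - exp(-10*t)/5.
As t -> infinity, exp(-2*5 t) -> 0, so the stationary variance is sigma^2 / (2 theta) = 1/5.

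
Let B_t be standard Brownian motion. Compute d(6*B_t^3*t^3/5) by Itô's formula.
d(6*B_t^3*t^3/5) = (18*B_t*t^2*(B_t^2 + t)/5) dt + (18*B_t^2*t^3/5) dB_t

Itô's formula for f(t, x): d f(t, B_t) = (f_t + (1/2) f_xx) dt + f_x dB_t. Compute partials of f(t, x) = 6*t^3*x^3/5:
  f_t(t,x)  = 18*t^2*x^3/5
  f_x(t,x)  = 18*t^3*x^2/5
  f_xx(t,x) = 36*t^3*x/5
Assemble drift = f_t + (1/2) f_xx = 18*t^2*x*(t + x^2)/5 and diffusion = f_x = 18*t^3*x^2/5. Substituting x = B_t:
  d(6*B_t^3*t^3/5) = (18*B_t*t^2*(B_t^2 + t)/5) dt + (18*B_t^2*t^3/5) dB_t.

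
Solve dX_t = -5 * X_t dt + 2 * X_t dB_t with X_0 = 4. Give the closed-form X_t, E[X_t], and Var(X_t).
X_t = 4 * exp((-7) t + (2) B_t); E[X_t] = 4*exp(-5*t); Var(X_t) = (16*exp(4*t) - 16)*exp(-10*t)

For GBM dX = mu X dt + sigma X dB with X_0 = x_0, apply Itô to Y = log X: dY = (mu - sigma^2/2) dt + sigma dB, so Y_t = log(x_0) + (mu - sigma^2/2) t + sigma B_t and hence X_t = x_0 * exp((mu - sigma^2/2) t + sigma B_t).
With mu = -5, sigma = 2, x_0 = 4, this gives:
  X_t = 4 * exp((-7) * t + (2) * B_t).
Since sigma*B_t ~ Normal(0, sigma^2 t), E[exp(sigma*B_t)] = exp(sigma^2 t / 2); so E[X_t] = x_0 * exp((mu - sigma^2/2) t) * exp(sigma^2 t / 2) = x_0 * exp(mu t) = 4*exp(-5*t).
Var(X_t) = E[X_t^2] - (E[X_t])^2 = x_0^2 * exp(2 mu t) * (exp(sigma^2 t) - 1) = (16*exp(4*t) - 16)*exp(-10*t).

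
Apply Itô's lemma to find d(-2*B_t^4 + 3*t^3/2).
d(-2*B_t^4 + 3*t^3/2) = (-12*B_t^2 + 9*t^2/2) dt + (-8*B_t^3) dB_t

Itô's formula for f(t, x): d f(t, B_t) = (f_t + (1/2) f_xx) dt + f_x dB_t. Compute partials of f(t, x) = 3*t^3/2 - 2*x^4:
  f_t(t,x)  = 9*t^2/2
  f_x(t,x)  = -8*x^3
  f_xx(t,x) = -24*x^2
Assemble drift = f_t + (1/2) f_xx = 9*t^2/2 - 12*x^2 and diffusion = f_x = -8*x^3. Substituting x = B_t:
  d(-2*B_t^4 + 3*t^3/2) = (-12*B_t^2 + 9*t^2/2) dt + (-8*B_t^3) dB_t.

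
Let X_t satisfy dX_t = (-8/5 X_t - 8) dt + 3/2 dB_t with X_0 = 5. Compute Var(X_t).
Var(X_t) = 45/64 - 45*exp(-16*t/5)/64

The variance V(t) = Var(X_t) satisfies V'(t) = 2 a V(t) + c^2 with V(0) = 0 (drift coefficient is linear in X, diffusion is constant). With a = -8/5, c = 3/2, the solution is
  V(t) = (c^2 / (2 a)) * (exp(2 a t) - 1)
       = ((3/2)^2 / (2*(-8/5))) * (exp((-16/5) t) - 1)
       = 45/64 - 45*exp(-16*t/5)/64.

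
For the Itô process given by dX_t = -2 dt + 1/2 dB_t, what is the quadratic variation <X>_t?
<X>_t = t/4

For an Itô process dX_t = a(t) dt + b(t) dB_t, the quadratic variation is <X>_t = int_0^t b(s)^2 ds (the drift term does not contribute). Here b(s) = 1/2, so
  b(s)^2 = 1/4.
Integrating from 0 to t:
  <X>_t = int_0^t (1/4) ds = t/4.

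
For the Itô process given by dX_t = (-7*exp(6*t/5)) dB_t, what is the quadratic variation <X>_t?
<X>_t = 245*exp(12*t/5)/12 - 245/12

For an Itô process dX_t = a(t) dt + b(t) dB_t, the quadratic variation is <X>_t = int_0^t b(s)^2 ds (the drift term does not contribute). Here b(s) = -7*exp(6*s/5), so
  b(s)^2 = 49*exp(12*s/5).
Integrating from 0 to t:
  <X>_t = int_0^t (49*exp(12*s/5)) ds = 245*exp(12*t/5)/12 - 245/12.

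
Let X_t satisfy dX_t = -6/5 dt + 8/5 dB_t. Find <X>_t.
<X>_t = 64*t/25

For an Itô process dX_t = a(t) dt + b(t) dB_t, the quadratic variation is <X>_t = int_0^t b(s)^2 ds (the drift term does not contribute). Here b(s) = 8/5, so
  b(s)^2 = 64/25.
Integrating from 0 to t:
  <X>_t = int_0^t (64/25) ds = 64*t/25.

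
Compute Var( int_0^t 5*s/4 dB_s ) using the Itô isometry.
Var = 25*t^3/48

The Itô integral of a deterministic integrand f(s) has mean 0 because each increment f(s) * (B_{s+ds} - B_s) has mean 0. By the Itô isometry:
  Var( int_0^t f(s) dB_s ) = E[ (int_0^t f(s) dB_s)^2 ] = int_0^t f(s)^2 ds.
Here f(s) = 5*s/4, so f(s)^2 = 25*s^2/16. Integrate:
  int_0^t (25*s^2/16) ds = 25*t^3/48.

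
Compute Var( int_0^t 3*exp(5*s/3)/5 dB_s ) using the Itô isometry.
Var = 27*exp(10*t/3)/250 - 27/250

The Itô integral of a deterministic integrand f(s) has mean 0 because each increment f(s) * (B_{s+ds} - B_s) has mean 0. By the Itô isometry:
  Var( int_0^t f(s) dB_s ) = E[ (int_0^t f(s) dB_s)^2 ] = int_0^t f(s)^2 ds.
Here f(s) = 3*exp(5*s/3)/5, so f(s)^2 = 9*exp(10*s/3)/25. Integrate:
  int_0^t (9*exp(10*s/3)/25) ds = 27*exp(10*t/3)/250 - 27/250.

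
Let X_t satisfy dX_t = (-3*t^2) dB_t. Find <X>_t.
<X>_t = 9*t^5/5

For an Itô process dX_t = a(t) dt + b(t) dB_t, the quadratic variation is <X>_t = int_0^t b(s)^2 ds (the drift term does not contribute). Here b(s) = -3*s^2, so
  b(s)^2 = 9*s^4.
Integrating from 0 to t:
  <X>_t = int_0^t (9*s^4) ds = 9*t^5/5.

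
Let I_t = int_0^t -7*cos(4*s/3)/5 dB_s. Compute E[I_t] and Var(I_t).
E[I_t] = 0; Var(I_t) = 49*t/50 + 147*sin(4*t/3)*cos(4*t/3)/200

The Itô integral of a deterministic integrand f(s) has mean 0 because each increment f(s) * (B_{s+ds} - B_s) has mean 0. By the Itô isometry:
  Var( int_0^t f(s) dB_s ) = E[ (int_0^t f(s) dB_s)^2 ] = int_0^t f(s)^2 ds.
Here f(s) = -7*cos(4*s/3)/5, so f(s)^2 = 49*cos(4*s/3)^2/25. Integrate:
  int_0^t (49*cos(4*s/3)^2/25) ds = 49*t/50 + 147*sin(4*t/3)*cos(4*t/3)/200.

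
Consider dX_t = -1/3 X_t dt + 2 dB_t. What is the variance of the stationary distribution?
lim Var(X_t) = 6

The OU SDE dX = -theta X dt + sigma dB admits the integrating factor exp(theta t): d(exp(theta t) X_t) = sigma exp(theta t) dB_t. Integrating from 0 to t gives X_t = x_0 * exp(-theta t) + sigma * int_0^t exp(-theta (t-s)) dB_s for any initial x_0. The Itô integral has variance (by the Itô isometry) sigma^2 * int_0^t exp(-2 theta (t - s)) ds = sigma^2 * (1 - exp(-2 theta t)) / (2 theta), independent of x_0.
With theta = 1/3, sigma = 2:
  Var(X_t) = (2)^2 * (1 - exp(-2*1/3 t)) / (2 * 1/3) = 6 - 6*exp(-2*t/3).
As t -> infinity, exp(-2*1/3 t) -> 0, so the stationary variance is sigma^2 / (2 theta) = 6.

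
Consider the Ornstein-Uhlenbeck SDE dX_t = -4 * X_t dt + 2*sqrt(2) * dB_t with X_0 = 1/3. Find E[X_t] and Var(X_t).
E[X_t] = exp(-4*t)/3; Var(X_t) = 1 - exp(-8*t)

The OU SDE dX = -theta X dt + sigma dB admits the integrating factor exp(theta t): d(exp(theta t) X_t) = sigma exp(theta t) dB_t. Integrating from 0 to t:
  X_t = x_0 * exp(-theta t) + sigma * int_0^t exp(-theta (t-s)) dB_s.
The Itô integral has mean 0 and (by the Itô isometry) variance sigma^2 * int_0^t exp(-2 theta (t - s)) ds = sigma^2 * (1 - exp(-2 theta t)) / (2 theta).
With theta = 4, sigma = 2*sqrt(2), x_0 = 1/3:
  E[X_t] = 1/3 * exp(-4 t) = exp(-4*t)/3
  Var(X_t) = (2*sqrt(2))^2 * (1 - exp(-2*4 t)) / (2 * 4) = 1 - exp(-8*t).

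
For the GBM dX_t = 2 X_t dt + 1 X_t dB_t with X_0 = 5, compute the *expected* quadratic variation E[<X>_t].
E[<X>_t] = 5*exp(5*t) - 5

<X>_t = int_0^t (1 * X_s)^2 ds. Taking expectation inside the integral: E[<X>_t] = 1^2 * int_0^t E[X_s^2] ds. For GBM, E[X_s^2] = x_0^2 * exp((2 mu + sigma^2) s). Integrating:
  E[<X>_t] = 1^2 * 5^2 * (exp((2*2 + 1^2) t) - 1) / (2*2 + 1^2)
           = 1^2 * 5^2 * (exp(5 t) - 1) / 5 = 5*exp(5*t) - 5.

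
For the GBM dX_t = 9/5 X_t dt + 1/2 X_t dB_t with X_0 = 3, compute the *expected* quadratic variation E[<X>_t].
E[<X>_t] = 45*exp(77*t/20)/77 - 45/77

<X>_t = int_0^t ((1/2) * X_s)^2 ds. Taking expectation inside the integral: E[<X>_t] = (1/2)^2 * int_0^t E[X_s^2] ds. For GBM, E[X_s^2] = x_0^2 * exp((2 mu + sigma^2) s). Integrating:
  E[<X>_t] = (1/2)^2 * 3^2 * (exp((2*(9/5) + (1/2)^2) t) - 1) / (2*(9/5) + (1/2)^2)
           = (1/2)^2 * 3^2 * (exp((77/20) t) - 1) / (77/20) = 45*exp(77*t/20)/77 - 45/77.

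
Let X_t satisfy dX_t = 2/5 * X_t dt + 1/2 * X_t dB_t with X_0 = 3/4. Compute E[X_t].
E[X_t] = 3*exp(2*t/5)/4

For GBM dX = mu X dt + sigma X dB with X_0 = x_0, apply Itô to Y = log X: dY = (mu - sigma^2/2) dt + sigma dB, so Y_t = log(x_0) + (mu - sigma^2/2) t + sigma B_t and hence X_t = x_0 * exp((mu - sigma^2/2) t + sigma B_t).
With mu = 2/5, sigma = 1/2, x_0 = 3/4, this gives:
  X_t = 3/4 * exp((11/40) * t + (1/2) * B_t).
Since sigma*B_t ~ Normal(0, sigma^2 t), E[exp(sigma*B_t)] = exp(sigma^2 t / 2); so E[X_t] = x_0 * exp((mu - sigma^2/2) t) * exp(sigma^2 t / 2) = x_0 * exp(mu t) = 3*exp(2*t/5)/4.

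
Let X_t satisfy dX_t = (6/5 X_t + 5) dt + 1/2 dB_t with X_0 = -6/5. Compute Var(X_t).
Var(X_t) = 5*exp(12*t/5)/48 - 5/48

The variance V(t) = Var(X_t) satisfies V'(t) = 2 a V(t) + c^2 with V(0) = 0 (drift coefficient is linear in X, diffusion is constant). With a = 6/5, c = 1/2, the solution is
  V(t) = (c^2 / (2 a)) * (exp(2 a t) - 1)
       = ((1/2)^2 / (2*(6/5))) * (exp((12/5) t) - 1)
       = 5*exp(12*t/5)/48 - 5/48.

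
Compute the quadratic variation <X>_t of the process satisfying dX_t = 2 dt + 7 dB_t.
<X>_t = 49*t

For an Itô process dX_t = a(t) dt + b(t) dB_t, the quadratic variation is <X>_t = int_0^t b(s)^2 ds (the drift term does not contribute). Here b(s) = 7, so
  b(s)^2 = 49.
Integrating from 0 to t:
  <X>_t = int_0^t (49) ds = 49*t.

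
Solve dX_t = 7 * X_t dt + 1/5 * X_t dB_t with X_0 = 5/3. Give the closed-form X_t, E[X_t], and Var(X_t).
X_t = 5/3 * exp((349/50) t + (1/5) B_t); E[X_t] = 5*exp(7*t)/3; Var(X_t) = 25*(exp(t/25) - 1)*exp(14*t)/9

For GBM dX = mu X dt + sigma X dB with X_0 = x_0, apply Itô to Y = log X: dY = (mu - sigma^2/2) dt + sigma dB, so Y_t = log(x_0) + (mu - sigma^2/2) t + sigma B_t and hence X_t = x_0 * exp((mu - sigma^2/2) t + sigma B_t).
With mu = 7, sigma = 1/5, x_0 = 5/3, this gives:
  X_t = 5/3 * exp((349/50) * t + (1/5) * B_t).
Since sigma*B_t ~ Normal(0, sigma^2 t), E[exp(sigma*B_t)] = exp(sigma^2 t / 2); so E[X_t] = x_0 * exp((mu - sigma^2/2) t) * exp(sigma^2 t / 2) = x_0 * exp(mu t) = 5*exp(7*t)/3.
Var(X_t) = E[X_t^2] - (E[X_t])^2 = x_0^2 * exp(2 mu t) * (exp(sigma^2 t) - 1) = 25*(exp(t/25) - 1)*exp(14*t)/9.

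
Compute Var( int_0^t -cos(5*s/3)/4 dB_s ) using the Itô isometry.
Var = t/32 + 3*sin(10*t/3)/320

The Itô integral of a deterministic integrand f(s) has mean 0 because each increment f(s) * (B_{s+ds} - B_s) has mean 0. By the Itô isometry:
  Var( int_0^t f(s) dB_s ) = E[ (int_0^t f(s) dB_s)^2 ] = int_0^t f(s)^2 ds.
Here f(s) = -cos(5*s/3)/4, so f(s)^2 = cos(5*s/3)^2/16. Integrate:
  int_0^t (cos(5*s/3)^2/16) ds = t/32 + 3*sin(10*t/3)/320.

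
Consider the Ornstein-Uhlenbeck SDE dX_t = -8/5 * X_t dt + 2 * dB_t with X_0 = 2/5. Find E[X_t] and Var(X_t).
E[X_t] = 2*exp(-8*t/5)/5; Var(X_t) = 5/4 - 5*exp(-16*t/5)/4

The OU SDE dX = -theta X dt + sigma dB admits the integrating factor exp(theta t): d(exp(theta t) X_t) = sigma exp(theta t) dB_t. Integrating from 0 to t:
  X_t = x_0 * exp(-theta t) + sigma * int_0^t exp(-theta (t-s)) dB_s.
The Itô integral has mean 0 and (by the Itô isometry) variance sigma^2 * int_0^t exp(-2 theta (t - s)) ds = sigma^2 * (1 - exp(-2 theta t)) / (2 theta).
With theta = 8/5, sigma = 2, x_0 = 2/5:
  E[X_t] = 2/5 * exp(-8/5 t) = 2*exp(-8*t/5)/5
  Var(X_t) = (2)^2 * (1 - exp(-2*8/5 t)) / (2 * 8/5) = 5/4 - 5*exp(-16*t/5)/4.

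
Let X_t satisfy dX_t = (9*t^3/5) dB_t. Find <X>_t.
<X>_t = 81*t^7/175

For an Itô process dX_t = a(t) dt + b(t) dB_t, the quadratic variation is <X>_t = int_0^t b(s)^2 ds (the drift term does not contribute). Here b(s) = 9*s^3/5, so
  b(s)^2 = 81*s^6/25.
Integrating from 0 to t:
  <X>_t = int_0^t (81*s^6/25) ds = 81*t^7/175.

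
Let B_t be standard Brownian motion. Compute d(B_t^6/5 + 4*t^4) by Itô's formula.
d(B_t^6/5 + 4*t^4) = (3*B_t^4 + 16*t^3) dt + (6*B_t^5/5) dB_t

Itô's formula for f(t, x): d f(t, B_t) = (f_t + (1/2) f_xx) dt + f_x dB_t. Compute partials of f(t, x) = 4*t^4 + x^6/5:
  f_t(t,x)  = 16*t^3
  f_x(t,x)  = 6*x^5/5
  f_xx(t,x) = 6*x^4
Assemble drift = f_t + (1/2) f_xx = 16*t^3 + 3*x^4 and diffusion = f_x = 6*x^5/5. Substituting x = B_t:
  d(B_t^6/5 + 4*t^4) = (3*B_t^4 + 16*t^3) dt + (6*B_t^5/5) dB_t.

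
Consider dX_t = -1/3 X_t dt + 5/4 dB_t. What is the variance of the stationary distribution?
lim Var(X_t) = 75/32

The OU SDE dX = -theta X dt + sigma dB admits the integrating factor exp(theta t): d(exp(theta t) X_t) = sigma exp(theta t) dB_t. Integrating from 0 to t gives X_t = x_0 * exp(-theta t) + sigma * int_0^t exp(-theta (t-s)) dB_s for any initial x_0. The Itô integral has variance (by the Itô isometry) sigma^2 * int_0^t exp(-2 theta (t - s)) ds = sigma^2 * (1 - exp(-2 theta t)) / (2 theta), independent of x_0.
With theta = 1/3, sigma = 5/4:
  Var(X_t) = (5/4)^2 * (1 - exp(-2*1/3 t)) / (2 * 1/3) = 75/32 - 75*exp(-2*t/3)/32.
As t -> infinity, exp(-2*1/3 t) -> 0, so the stationary variance is sigma^2 / (2 theta) = 75/32.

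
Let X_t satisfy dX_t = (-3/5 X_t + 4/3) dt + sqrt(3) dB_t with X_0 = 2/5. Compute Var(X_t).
Var(X_t) = 5/2 - 5*exp(-6*t/5)/2

The variance V(t) = Var(X_t) satisfies V'(t) = 2 a V(t) + c^2 with V(0) = 0 (drift coefficient is linear in X, diffusion is constant). With a = -3/5, c = sqrt(3), the solution is
  V(t) = (c^2 / (2 a)) * (exp(2 a t) - 1)
       = (sqrt(3)^2 / (2*(-3/5))) * (exp((-6/5) t) - 1)
       = 5/2 - 5*exp(-6*t/5)/2.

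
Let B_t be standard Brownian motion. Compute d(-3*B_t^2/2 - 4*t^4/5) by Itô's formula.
d(-3*B_t^2/2 - 4*t^4/5) = (-16*t^3/5 - 3/2) dt + (-3*B_t) dB_t

Itô's formula for f(t, x): d f(t, B_t) = (f_t + (1/2) f_xx) dt + f_x dB_t. Compute partials of f(t, x) = -4*t^4/5 - 3*x^2/2:
  f_t(t,x)  = -16*t^3/5
  f_x(t,x)  = -3*x
  f_xx(t,x) = -3
Assemble drift = f_t + (1/2) f_xx = -16*t^3/5 - 3/2 and diffusion = f_x = -3*x. Substituting x = B_t:
  d(-3*B_t^2/2 - 4*t^4/5) = (-16*t^3/5 - 3/2) dt + (-3*B_t) dB_t.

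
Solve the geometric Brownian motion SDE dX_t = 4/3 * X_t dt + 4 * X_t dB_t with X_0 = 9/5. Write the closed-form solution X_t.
X_t = 9/5 * exp((-20/3) * t + (4) * B_t)

For GBM dX = mu X dt + sigma X dB with X_0 = x_0, apply Itô to Y = log X: dY = (mu - sigma^2/2) dt + sigma dB, so Y_t = log(x_0) + (mu - sigma^2/2) t + sigma B_t and hence X_t = x_0 * exp((mu - sigma^2/2) t + sigma B_t).
With mu = 4/3, sigma = 4, x_0 = 9/5, this gives:
  X_t = 9/5 * exp((-20/3) * t + (4) * B_t).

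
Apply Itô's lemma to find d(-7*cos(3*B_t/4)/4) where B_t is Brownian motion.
d(-7*cos(3*B_t/4)/4) = (63*cos(3*B_t/4)/128) dt + (21*sin(3*B_t/4)/16) dB_t

Itô's formula for f(B_t) gives d f(B_t) = f'(B_t) dB_t + (1/2) f''(B_t) dt. Compute derivatives of f(x) = -7*cos(3*x/4)/4:
  f'(x)  = 21*sin(3*x/4)/16
  f''(x) = 63*cos(3*x/4)/64
Substitute x = B_t and multiply the f'' term by 1/2:
  drift     = (1/2) * (63*cos(3*x/4)/64) evaluated at B_t = 63*cos(3*B_t/4)/128
  diffusion = (21*sin(3*x/4)/16) evaluated at B_t = 21*sin(3*B_t/4)/16
Therefore d(-7*cos(3*B_t/4)/4) = (63*cos(3*B_t/4)/128) dt + (21*sin(3*B_t/4)/16) dB_t.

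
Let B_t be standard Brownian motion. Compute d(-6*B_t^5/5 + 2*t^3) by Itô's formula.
d(-6*B_t^5/5 + 2*t^3) = (-12*B_t^3 + 6*t^2) dt + (-6*B_t^4) dB_t

Itô's formula for f(t, x): d f(t, B_t) = (f_t + (1/2) f_xx) dt + f_x dB_t. Compute partials of f(t, x) = 2*t^3 - 6*x^5/5:
  f_t(t,x)  = 6*t^2
  f_x(t,x)  = -6*x^4
  f_xx(t,x) = -24*x^3
Assemble drift = f_t + (1/2) f_xx = 6*t^2 - 12*x^3 and diffusion = f_x = -6*x^4. Substituting x = B_t:
  d(-6*B_t^5/5 + 2*t^3) = (-12*B_t^3 + 6*t^2) dt + (-6*B_t^4) dB_t.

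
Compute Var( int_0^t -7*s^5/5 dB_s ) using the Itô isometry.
Var = 49*t^11/275

The Itô integral of a deterministic integrand f(s) has mean 0 because each increment f(s) * (B_{s+ds} - B_s) has mean 0. By the Itô isometry:
  Var( int_0^t f(s) dB_s ) = E[ (int_0^t f(s) dB_s)^2 ] = int_0^t f(s)^2 ds.
Here f(s) = -7*s^5/5, so f(s)^2 = 49*s^10/25. Integrate:
  int_0^t (49*s^10/25) ds = 49*t^11/275.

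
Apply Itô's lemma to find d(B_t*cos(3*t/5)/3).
d(B_t*cos(3*t/5)/3) = (-B_t*sin(3*t/5)/5) dt + (cos(3*t/5)/3) dB_t

Itô's formula for f(t, x): d f(t, B_t) = (f_t + (1/2) f_xx) dt + f_x dB_t. Compute partials of f(t, x) = x*cos(3*t/5)/3:
  f_t(t,x)  = -x*sin(3*t/5)/5
  f_x(t,x)  = cos(3*t/5)/3
  f_xx(t,x) = 0
Assemble drift = f_t + (1/2) f_xx = -x*sin(3*t/5)/5 and diffusion = f_x = cos(3*t/5)/3. Substituting x = B_t:
  d(B_t*cos(3*t/5)/3) = (-B_t*sin(3*t/5)/5) dt + (cos(3*t/5)/3) dB_t.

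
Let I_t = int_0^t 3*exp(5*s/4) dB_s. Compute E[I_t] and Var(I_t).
E[I_t] = 0; Var(I_t) = 18*exp(5*t/2)/5 - 18/5

The Itô integral of a deterministic integrand f(s) has mean 0 because each increment f(s) * (B_{s+ds} - B_s) has mean 0. By the Itô isometry:
  Var( int_0^t f(s) dB_s ) = E[ (int_0^t f(s) dB_s)^2 ] = int_0^t f(s)^2 ds.
Here f(s) = 3*exp(5*s/4), so f(s)^2 = 9*exp(5*s/2). Integrate:
  int_0^t (9*exp(5*s/2)) ds = 18*exp(5*t/2)/5 - 18/5.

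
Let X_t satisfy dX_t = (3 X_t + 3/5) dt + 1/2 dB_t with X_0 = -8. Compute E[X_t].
E[X_t] = -39*exp(3*t)/5 - 1/5

Taking expectations and using E[dB_t] = 0, the mean m(t) = E[X_t] satisfies the ODE m'(t) = a m(t) + b with m(0) = x_0. With a = 3, b = 3/5, x_0 = -8, the solution is
  m(t) = x_0 * exp(a t) + (b/a) * (exp(a t) - 1)
       = (-8) * exp(3 t) + ((3/5)/3) * (exp(3 t) - 1)
       = -39*exp(3*t)/5 - 1/5.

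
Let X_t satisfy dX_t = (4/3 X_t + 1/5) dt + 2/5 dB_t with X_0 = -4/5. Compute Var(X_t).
Var(X_t) = 3*exp(8*t/3)/50 - 3/50

The variance V(t) = Var(X_t) satisfies V'(t) = 2 a V(t) + c^2 with V(0) = 0 (drift coefficient is linear in X, diffusion is constant). With a = 4/3, c = 2/5, the solution is
  V(t) = (c^2 / (2 a)) * (exp(2 a t) - 1)
       = ((2/5)^2 / (2*(4/3))) * (exp((8/3) t) - 1)
       = 3*exp(8*t/3)/50 - 3/50.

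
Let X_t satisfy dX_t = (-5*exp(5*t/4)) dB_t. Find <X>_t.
<X>_t = 10*exp(5*t/2) - 10

For an Itô process dX_t = a(t) dt + b(t) dB_t, the quadratic variation is <X>_t = int_0^t b(s)^2 ds (the drift term does not contribute). Here b(s) = -5*exp(5*s/4), so
  b(s)^2 = 25*exp(5*s/2).
Integrating from 0 to t:
  <X>_t = int_0^t (25*exp(5*s/2)) ds = 10*exp(5*t/2) - 10.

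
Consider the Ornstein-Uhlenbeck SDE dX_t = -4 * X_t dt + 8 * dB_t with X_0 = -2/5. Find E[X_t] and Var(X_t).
E[X_t] = -2*exp(-4*t)/5; Var(X_t) = 8 - 8*exp(-8*t)

The OU SDE dX = -theta X dt + sigma dB admits the integrating factor exp(theta t): d(exp(theta t) X_t) = sigma exp(theta t) dB_t. Integrating from 0 to t:
  X_t = x_0 * exp(-theta t) + sigma * int_0^t exp(-theta (t-s)) dB_s.
The Itô integral has mean 0 and (by the Itô isometry) variance sigma^2 * int_0^t exp(-2 theta (t - s)) ds = sigma^2 * (1 - exp(-2 theta t)) / (2 theta).
With theta = 4, sigma = 8, x_0 = -2/5:
  E[X_t] = -2/5 * exp(-4 t) = -2*exp(-4*t)/5
  Var(X_t) = (8)^2 * (1 - exp(-2*4 t)) / (2 * 4) = 8 - 8*exp(-8*t).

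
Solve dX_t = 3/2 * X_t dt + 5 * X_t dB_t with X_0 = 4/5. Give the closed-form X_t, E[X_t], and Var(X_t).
X_t = 4/5 * exp((-11) t + (5) B_t); E[X_t] = 4*exp(3*t/2)/5; Var(X_t) = 16*(exp(25*t) - 1)*exp(3*t)/25

For GBM dX = mu X dt + sigma X dB with X_0 = x_0, apply Itô to Y = log X: dY = (mu - sigma^2/2) dt + sigma dB, so Y_t = log(x_0) + (mu - sigma^2/2) t + sigma B_t and hence X_t = x_0 * exp((mu - sigma^2/2) t + sigma B_t).
With mu = 3/2, sigma = 5, x_0 = 4/5, this gives:
  X_t = 4/5 * exp((-11) * t + (5) * B_t).
Since sigma*B_t ~ Normal(0, sigma^2 t), E[exp(sigma*B_t)] = exp(sigma^2 t / 2); so E[X_t] = x_0 * exp((mu - sigma^2/2) t) * exp(sigma^2 t / 2) = x_0 * exp(mu t) = 4*exp(3*t/2)/5.
Var(X_t) = E[X_t^2] - (E[X_t])^2 = x_0^2 * exp(2 mu t) * (exp(sigma^2 t) - 1) = 16*(exp(25*t) - 1)*exp(3*t)/25.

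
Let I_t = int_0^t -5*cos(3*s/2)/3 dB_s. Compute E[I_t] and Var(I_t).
E[I_t] = 0; Var(I_t) = 25*t/18 + 25*sin(3*t)/54

The Itô integral of a deterministic integrand f(s) has mean 0 because each increment f(s) * (B_{s+ds} - B_s) has mean 0. By the Itô isometry:
  Var( int_0^t f(s) dB_s ) = E[ (int_0^t f(s) dB_s)^2 ] = int_0^t f(s)^2 ds.
Here f(s) = -5*cos(3*s/2)/3, so f(s)^2 = 25*cos(3*s/2)^2/9. Integrate:
  int_0^t (25*cos(3*s/2)^2/9) ds = 25*t/18 + 25*sin(3*t)/54.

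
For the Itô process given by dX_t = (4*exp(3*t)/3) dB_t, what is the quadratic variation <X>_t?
<X>_t = 8*exp(6*t)/27 - 8/27

For an Itô process dX_t = a(t) dt + b(t) dB_t, the quadratic variation is <X>_t = int_0^t b(s)^2 ds (the drift term does not contribute). Here b(s) = 4*exp(3*s)/3, so
  b(s)^2 = 16*exp(6*s)/9.
Integrating from 0 to t:
  <X>_t = int_0^t (16*exp(6*s)/9) ds = 8*exp(6*t)/27 - 8/27.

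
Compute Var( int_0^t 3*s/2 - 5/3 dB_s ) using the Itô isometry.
Var = t*(27*t^2 - 90*t + 100)/36

The Itô integral of a deterministic integrand f(s) has mean 0 because each increment f(s) * (B_{s+ds} - B_s) has mean 0. By the Itô isometry:
  Var( int_0^t f(s) dB_s ) = E[ (int_0^t f(s) dB_s)^2 ] = int_0^t f(s)^2 ds.
Here f(s) = 3*s/2 - 5/3, so f(s)^2 = (9*s - 10)^2/36. Integrate:
  int_0^t ((9*s - 10)^2/36) ds = t*(27*t^2 - 90*t + 100)/36.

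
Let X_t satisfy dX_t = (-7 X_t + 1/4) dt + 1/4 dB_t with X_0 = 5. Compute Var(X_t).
Var(X_t) = 1/224 - exp(-14*t)/224

The variance V(t) = Var(X_t) satisfies V'(t) = 2 a V(t) + c^2 with V(0) = 0 (drift coefficient is linear in X, diffusion is constant). With a = -7, c = 1/4, the solution is
  V(t) = (c^2 / (2 a)) * (exp(2 a t) - 1)
       = ((1/4)^2 / (2*(-7))) * (exp((-14) t) - 1)
       = 1/224 - exp(-14*t)/224.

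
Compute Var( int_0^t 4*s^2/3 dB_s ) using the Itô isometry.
Var = 16*t^5/45

The Itô integral of a deterministic integrand f(s) has mean 0 because each increment f(s) * (B_{s+ds} - B_s) has mean 0. By the Itô isometry:
  Var( int_0^t f(s) dB_s ) = E[ (int_0^t f(s) dB_s)^2 ] = int_0^t f(s)^2 ds.
Here f(s) = 4*s^2/3, so f(s)^2 = 16*s^4/9. Integrate:
  int_0^t (16*s^4/9) ds = 16*t^5/45.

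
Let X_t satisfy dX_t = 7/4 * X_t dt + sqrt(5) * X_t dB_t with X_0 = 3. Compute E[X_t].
E[X_t] = 3*exp(7*t/4)

For GBM dX = mu X dt + sigma X dB with X_0 = x_0, apply Itô to Y = log X: dY = (mu - sigma^2/2) dt + sigma dB, so Y_t = log(x_0) + (mu - sigma^2/2) t + sigma B_t and hence X_t = x_0 * exp((mu - sigma^2/2) t + sigma B_t).
With mu = 7/4, sigma = sqrt(5), x_0 = 3, this gives:
  X_t = 3 * exp((-3/4) * t + (sqrt(5)) * B_t).
Since sigma*B_t ~ Normal(0, sigma^2 t), E[exp(sigma*B_t)] = exp(sigma^2 t / 2); so E[X_t] = x_0 * exp((mu - sigma^2/2) t) * exp(sigma^2 t / 2) = x_0 * exp(mu t) = 3*exp(7*t/4).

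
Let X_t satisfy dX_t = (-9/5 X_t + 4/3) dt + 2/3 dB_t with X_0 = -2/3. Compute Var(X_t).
Var(X_t) = 10/81 - 10*exp(-18*t/5)/81

The variance V(t) = Var(X_t) satisfies V'(t) = 2 a V(t) + c^2 with V(0) = 0 (drift coefficient is linear in X, diffusion is constant). With a = -9/5, c = 2/3, the solution is
  V(t) = (c^2 / (2 a)) * (exp(2 a t) - 1)
       = ((2/3)^2 / (2*(-9/5))) * (exp((-18/5) t) - 1)
       = 10/81 - 10*exp(-18*t/5)/81.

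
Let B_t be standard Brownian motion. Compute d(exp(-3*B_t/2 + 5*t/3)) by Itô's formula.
d(exp(-3*B_t/2 + 5*t/3)) = (67*exp(-3*B_t/2 + 5*t/3)/24) dt + (-3*exp(-3*B_t/2 + 5*t/3)/2) dB_t

Itô's formula for f(t, x): d f(t, B_t) = (f_t + (1/2) f_xx) dt + f_x dB_t. Compute partials of f(t, x) = exp(5*t/3 - 3*x/2):
  f_t(t,x)  = 5*exp(5*t/3 - 3*x/2)/3
  f_x(t,x)  = -3*exp(5*t/3 - 3*x/2)/2
  f_xx(t,x) = 9*exp(5*t/3 - 3*x/2)/4
Assemble drift = f_t + (1/2) f_xx = 67*exp(5*t/3 - 3*x/2)/24 and diffusion = f_x = -3*exp(5*t/3 - 3*x/2)/2. Substituting x = B_t:
  d(exp(-3*B_t/2 + 5*t/3)) = (67*exp(-3*B_t/2 + 5*t/3)/24) dt + (-3*exp(-3*B_t/2 + 5*t/3)/2) dB_t.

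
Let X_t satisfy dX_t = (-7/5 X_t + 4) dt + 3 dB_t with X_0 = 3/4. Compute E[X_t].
E[X_t] = 20/7 - 59*exp(-7*t/5)/28

Taking expectations and using E[dB_t] = 0, the mean m(t) = E[X_t] satisfies the ODE m'(t) = a m(t) + b with m(0) = x_0. With a = -7/5, b = 4, x_0 = 3/4, the solution is
  m(t) = x_0 * exp(a t) + (b/a) * (exp(a t) - 1)
       = (3/4) * exp((-7/5) t) + (4/(-7/5)) * (exp((-7/5) t) - 1)
       = 20/7 - 59*exp(-7*t/5)/28.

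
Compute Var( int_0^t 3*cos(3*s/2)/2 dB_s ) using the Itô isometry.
Var = 9*t/8 + 3*sin(3*t)/8

The Itô integral of a deterministic integrand f(s) has mean 0 because each increment f(s) * (B_{s+ds} - B_s) has mean 0. By the Itô isometry:
  Var( int_0^t f(s) dB_s ) = E[ (int_0^t f(s) dB_s)^2 ] = int_0^t f(s)^2 ds.
Here f(s) = 3*cos(3*s/2)/2, so f(s)^2 = 9*cos(3*s/2)^2/4. Integrate:
  int_0^t (9*cos(3*s/2)^2/4) ds = 9*t/8 + 3*sin(3*t)/8.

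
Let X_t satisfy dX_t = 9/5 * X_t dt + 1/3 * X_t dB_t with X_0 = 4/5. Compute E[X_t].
E[X_t] = 4*exp(9*t/5)/5

For GBM dX = mu X dt + sigma X dB with X_0 = x_0, apply Itô to Y = log X: dY = (mu - sigma^2/2) dt + sigma dB, so Y_t = log(x_0) + (mu - sigma^2/2) t + sigma B_t and hence X_t = x_0 * exp((mu - sigma^2/2) t + sigma B_t).
With mu = 9/5, sigma = 1/3, x_0 = 4/5, this gives:
  X_t = 4/5 * exp((157/90) * t + (1/3) * B_t).
Since sigma*B_t ~ Normal(0, sigma^2 t), E[exp(sigma*B_t)] = exp(sigma^2 t / 2); so E[X_t] = x_0 * exp((mu - sigma^2/2) t) * exp(sigma^2 t / 2) = x_0 * exp(mu t) = 4*exp(9*t/5)/5.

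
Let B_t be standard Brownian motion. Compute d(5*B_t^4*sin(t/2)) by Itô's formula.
d(5*B_t^4*sin(t/2)) = (5*B_t^2*(B_t^2*cos(t/2) + 12*sin(t/2))/2) dt + (20*B_t^3*sin(t/2)) dB_t

Itô's formula for f(t, x): d f(t, B_t) = (f_t + (1/2) f_xx) dt + f_x dB_t. Compute partials of f(t, x) = 5*x^4*sin(t/2):
  f_t(t,x)  = 5*x^4*cos(t/2)/2
  f_x(t,x)  = 20*x^3*sin(t/2)
  f_xx(t,x) = 60*x^2*sin(t/2)
Assemble drift = f_t + (1/2) f_xx = 5*x^2*(x^2*cos(t/2) + 12*sin(t/2))/2 and diffusion = f_x = 20*x^3*sin(t/2). Substituting x = B_t:
  d(5*B_t^4*sin(t/2)) = (5*B_t^2*(B_t^2*cos(t/2) + 12*sin(t/2))/2) dt + (20*B_t^3*sin(t/2)) dB_t.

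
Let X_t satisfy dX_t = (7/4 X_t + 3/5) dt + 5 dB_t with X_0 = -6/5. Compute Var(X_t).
Var(X_t) = 50*exp(7*t/2)/7 - 50/7

The variance V(t) = Var(X_t) satisfies V'(t) = 2 a V(t) + c^2 with V(0) = 0 (drift coefficient is linear in X, diffusion is constant). With a = 7/4, c = 5, the solution is
  V(t) = (c^2 / (2 a)) * (exp(2 a t) - 1)
       = (5^2 / (2*(7/4))) * (exp((7/2) t) - 1)
       = 50*exp(7*t/2)/7 - 50/7.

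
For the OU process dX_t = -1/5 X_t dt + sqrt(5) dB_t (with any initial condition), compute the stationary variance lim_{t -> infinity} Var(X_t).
lim Var(X_t) = 25/2

The OU SDE dX = -theta X dt + sigma dB admits the integrating factor exp(theta t): d(exp(theta t) X_t) = sigma exp(theta t) dB_t. Integrating from 0 to t gives X_t = x_0 * exp(-theta t) + sigma * int_0^t exp(-theta (t-s)) dB_s for any initial x_0. The Itô integral has variance (by the Itô isometry) sigma^2 * int_0^t exp(-2 theta (t - s)) ds = sigma^2 * (1 - exp(-2 theta t)) / (2 theta), independent of x_0.
With theta = 1/5, sigma = sqrt(5):
  Var(X_t) = (sqrt(5))^2 * (1 - exp(-2*1/5 t)) / (2 * 1/5) = 25/2 - 25*exp(-2*t/5)/2.
As t -> infinity, exp(-2*1/5 t) -> 0, so the stationary variance is sigma^2 / (2 theta) = 25/2.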